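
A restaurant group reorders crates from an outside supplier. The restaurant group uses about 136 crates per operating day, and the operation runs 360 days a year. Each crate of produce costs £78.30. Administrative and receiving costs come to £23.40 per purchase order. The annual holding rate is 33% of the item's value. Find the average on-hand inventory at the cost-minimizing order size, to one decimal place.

Average inventory ≈ 148.9 crates

Annual demand D = 136 × 360 = 48,960.
Holding cost H = 0.33 × £78.30 = £25.8390 per unit per year.
Q* = √(2DS/H) = √(2 × 48,960 × 23.4 / 25.839) ≈ 297.79.
Average inventory = Q*/2 ≈ 297.79 / 2 = 148.894.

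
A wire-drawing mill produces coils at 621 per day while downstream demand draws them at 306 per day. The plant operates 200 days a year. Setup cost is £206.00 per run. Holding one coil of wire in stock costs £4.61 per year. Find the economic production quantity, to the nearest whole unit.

Q* ≈ 3,284 coils

Annual demand D = 306 × 200 = 61,200.
Production build-up factor (1 − d/p) = 1 − 306/621 = 0.5072.
Q* = √(2DS / (H(1 − d/p))) = √(2 × 61,200 × 206 / (4.61 × 0.5072)).
= √(25,214,400 / 2.3384) ≈ 3283.707.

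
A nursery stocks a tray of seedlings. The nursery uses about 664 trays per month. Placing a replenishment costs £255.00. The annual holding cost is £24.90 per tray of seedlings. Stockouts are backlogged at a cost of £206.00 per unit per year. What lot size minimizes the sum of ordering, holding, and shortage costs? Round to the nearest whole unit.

Q* ≈ 428 trays

Annual demand D = 664 × 12 = 7,968.
With planned backorders, Q* = √(2DS/H) · √((H+B)/B).
√(2DS/H) = √(2 × 7,968 × 255 / 24.9) = 403.980.
√((H+B)/B) = √((24.9+206)/206) = 1.0587.
Q* ≈ 427.699.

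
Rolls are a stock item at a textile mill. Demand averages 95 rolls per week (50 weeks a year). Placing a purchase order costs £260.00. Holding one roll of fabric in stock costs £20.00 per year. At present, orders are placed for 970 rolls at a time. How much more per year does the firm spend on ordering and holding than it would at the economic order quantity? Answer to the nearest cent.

Extra cost ≈ £3,944.68 per year

Annual demand D = 95 × 50 = 4,750.
EOQ = √(2DS/H) = √(2 × 4,750 × 260 / 20) ≈ 351.43.
Cost at Q* = (D/Q*)S + (Q*/2)H = √(2DSH) ≈ £7,028.51.
Cost at Q = 970: (4,750/970)×260 + (970/2)×20 = £1,273.20 + £9,700.00 = £10,973.20.
Excess = £10,973.20 − £7,028.51 = £3,944.68.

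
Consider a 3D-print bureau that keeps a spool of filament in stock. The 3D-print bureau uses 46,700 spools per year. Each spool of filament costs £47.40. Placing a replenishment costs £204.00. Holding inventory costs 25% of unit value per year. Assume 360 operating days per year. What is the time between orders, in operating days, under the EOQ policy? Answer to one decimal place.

T ≈ 9.8 days

Holding cost H = 0.25 × £47.40 = £11.8500 per unit per year.
The optimal lot size = √(2DS/H) = √(2 × 46,700 × 204 / 11.85) ≈ 1268.03.
Cycle time = Q*/D × 360 = 1268.03 / 46,700 × 360 ≈ 9.775 days.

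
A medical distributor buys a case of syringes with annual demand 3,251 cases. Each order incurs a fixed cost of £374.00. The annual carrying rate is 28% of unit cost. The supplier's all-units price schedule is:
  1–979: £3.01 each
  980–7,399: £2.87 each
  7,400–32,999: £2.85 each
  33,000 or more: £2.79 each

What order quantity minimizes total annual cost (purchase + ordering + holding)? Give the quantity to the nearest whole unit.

Q* ≈ 1,740 cases

Holding cost per unit per year at price C is H = 0.28·C.
Candidates are each tier's EOQ (if it falls in that tier) and each price-break quantity.
Tier 1 (£3.01): EOQ = 1698.6 exceeds tier's upper bound 979, so this tier is dominated.
EOQ at £2.87 = 1739.6 (feasible in tier 2): TC = 3,251×£2.87 + (3,251/1739.6)×374 + (1739.6/2)×0.28×£2.87 = £10,728.28.
EOQ at £2.85 = 1745.7 < 7400, so use break Q=7400: TC = 3,251×£2.85 + (3,251/7400.0)×374 + (7400.0/2)×0.28×£2.85 = £12,382.26.
EOQ at £2.79 = 1764.3 < 33000, so use break Q=33000: TC = 3,251×£2.79 + (3,251/33000.0)×374 + (33000.0/2)×0.28×£2.79 = £21,996.93.
Lowest total cost is £10,728.28 at Q = 1739.6.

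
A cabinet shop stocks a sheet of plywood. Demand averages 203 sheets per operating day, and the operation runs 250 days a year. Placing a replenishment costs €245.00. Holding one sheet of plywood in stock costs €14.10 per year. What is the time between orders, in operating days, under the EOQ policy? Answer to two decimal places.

T ≈ 6.54 days

Annual demand D = 203 × 250 = 50,750.
The optimal lot size = √(2DS/H) = √(2 × 50,750 × 245 / 14.1) ≈ 1328.03.
Cycle time = Q*/D × 250 = 1328.03 / 50,750 × 250 ≈ 6.542 days.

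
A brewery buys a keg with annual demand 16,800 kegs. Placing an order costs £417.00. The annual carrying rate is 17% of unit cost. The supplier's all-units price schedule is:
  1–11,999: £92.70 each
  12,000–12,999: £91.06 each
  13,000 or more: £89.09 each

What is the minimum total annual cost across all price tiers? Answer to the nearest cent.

TC* ≈ £1,572,219.42

Holding cost per unit per year at price C is H = 0.17·C.
Evaluate total cost at each tier's feasible EOQ or, if the EOQ is below the tier, at the tier's minimum quantity.
EOQ at £92.70 = 942.9 (feasible in tier 1): TC = 16,800×£92.70 + (16,800/942.9)×417 + (942.9/2)×0.17×£92.70 = £1,572,219.42.
EOQ at £91.06 = 951.4 < 12000, so use break Q=12000: TC = 16,800×£91.06 + (16,800/12000.0)×417 + (12000.0/2)×0.17×£91.06 = £1,623,273.00.
EOQ at £89.09 = 961.8 < 13000, so use break Q=13000: TC = 16,800×£89.09 + (16,800/13000.0)×417 + (13000.0/2)×0.17×£89.09 = £1,595,695.34.
Lowest total cost among the candidates is at Q = 942.9.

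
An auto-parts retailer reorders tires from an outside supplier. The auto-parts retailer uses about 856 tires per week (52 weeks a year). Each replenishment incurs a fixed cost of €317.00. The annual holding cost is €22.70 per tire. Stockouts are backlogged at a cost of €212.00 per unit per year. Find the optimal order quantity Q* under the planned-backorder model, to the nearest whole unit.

Annual demand D = 856 × 52 = 44,512.
With planned backorders, Q* = √(2DS/H) · √((H+B)/B).
√(2DS/H) = √(2 × 44,512 × 317 / 22.7) = 1114.988.
√((H+B)/B) = √((22.7+212)/212) = 1.0522.
Q* ≈ 1173.164.

Q* ≈ 1,173 tires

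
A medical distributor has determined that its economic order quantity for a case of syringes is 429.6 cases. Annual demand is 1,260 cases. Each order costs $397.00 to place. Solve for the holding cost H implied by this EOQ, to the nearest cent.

H ≈ $5.42

The basic EOQ model gives Q* = √(2DS/H); rearrange for the unknown.
From Q* = √(2DS/H): H = 2DS / Q*² = 2 × 1,260 × 397 / 429.6² = 5.4208.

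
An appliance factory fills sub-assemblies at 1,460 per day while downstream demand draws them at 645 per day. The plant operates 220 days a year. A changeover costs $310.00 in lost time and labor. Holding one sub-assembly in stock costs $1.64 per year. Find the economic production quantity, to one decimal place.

Annual demand D = 645 × 220 = 141,900.
Production build-up factor (1 − d/p) = 1 − 645/1,460 = 0.5582.
Q* = √(2DS / (H(1 − d/p))) = √(2 × 141,900 × 310 / (1.64 × 0.5582)).
= √(87,978,000 / 0.9155) ≈ 9803.084.

Q* ≈ 9,803.1 sub-assemblies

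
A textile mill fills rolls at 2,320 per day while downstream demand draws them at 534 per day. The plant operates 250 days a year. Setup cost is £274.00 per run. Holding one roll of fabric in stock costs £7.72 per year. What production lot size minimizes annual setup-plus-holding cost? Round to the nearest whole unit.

Annual demand D = 534 × 250 = 133,500.
Production build-up factor (1 − d/p) = 1 − 534/2,320 = 0.7698.
Q* = √(2DS / (H(1 − d/p))) = √(2 × 133,500 × 274 / (7.72 × 0.7698)).
= √(73,158,000 / 5.9431) ≈ 3508.533.

Q* ≈ 3,509 rolls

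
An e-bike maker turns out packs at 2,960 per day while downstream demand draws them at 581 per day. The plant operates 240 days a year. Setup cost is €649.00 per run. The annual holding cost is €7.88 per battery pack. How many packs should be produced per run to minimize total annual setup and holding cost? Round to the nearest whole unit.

Q* ≈ 5,346 packs

Annual demand D = 581 × 240 = 139,440.
Production build-up factor (1 − d/p) = 1 − 581/2,960 = 0.8037.
Q* = √(2DS / (H(1 − d/p))) = √(2 × 139,440 × 649 / (7.88 × 0.8037)).
= √(180,993,120 / 6.3333) ≈ 5345.847.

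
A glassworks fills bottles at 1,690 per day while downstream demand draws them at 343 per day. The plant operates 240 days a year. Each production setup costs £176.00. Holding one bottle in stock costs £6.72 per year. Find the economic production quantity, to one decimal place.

Annual demand D = 343 × 240 = 82,320.
Production build-up factor (1 − d/p) = 1 − 343/1,690 = 0.7970.
Q* = √(2DS / (H(1 − d/p))) = √(2 × 82,320 × 176 / (6.72 × 0.7970)).
= √(28,976,640 / 5.3561) ≈ 2325.942.

Q* ≈ 2,325.9 bottles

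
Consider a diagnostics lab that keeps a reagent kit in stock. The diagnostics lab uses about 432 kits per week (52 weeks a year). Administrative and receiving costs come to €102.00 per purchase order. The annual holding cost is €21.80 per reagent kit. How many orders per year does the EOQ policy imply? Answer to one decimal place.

Annual demand D = 432 × 52 = 22,464.
The optimal lot size = √(2DS/H) = √(2 × 22,464 × 102 / 21.8) ≈ 458.49.
Orders per year = D / Q* = 22,464 / 458.49 ≈ 48.996.

N ≈ 49.0 orders per year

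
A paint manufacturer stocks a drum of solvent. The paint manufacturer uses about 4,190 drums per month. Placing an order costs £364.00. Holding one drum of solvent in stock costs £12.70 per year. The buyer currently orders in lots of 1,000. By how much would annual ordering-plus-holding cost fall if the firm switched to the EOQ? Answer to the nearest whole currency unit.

Annual demand D = 4,190 × 12 = 50,280.
EOQ = √(2DS/H) = √(2 × 50,280 × 364 / 12.7) ≈ 1697.70.
Cost at Q* = (D/Q*)S + (Q*/2)H = √(2DSH) ≈ £21,560.82.
Cost at Q = 1,000: (50,280/1,000)×364 + (1,000/2)×12.7 = £18,301.92 + £6,350.00 = £24,651.92.
Excess = £24,651.92 − £21,560.82 = £3,091.10.

Extra cost ≈ £3,091 per year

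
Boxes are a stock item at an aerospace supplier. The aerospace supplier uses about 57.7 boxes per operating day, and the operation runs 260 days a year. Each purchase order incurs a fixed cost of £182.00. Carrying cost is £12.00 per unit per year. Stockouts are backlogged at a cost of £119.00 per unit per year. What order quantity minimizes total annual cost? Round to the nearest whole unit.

Annual demand D = 57.7 × 260 = 15,002.
With planned backorders, Q* = √(2DS/H) · √((H+B)/B).
√(2DS/H) = √(2 × 15,002 × 182 / 12) = 674.582.
√((H+B)/B) = √((12+119)/119) = 1.0492.
Q* ≈ 707.778.

Q* ≈ 708 boxes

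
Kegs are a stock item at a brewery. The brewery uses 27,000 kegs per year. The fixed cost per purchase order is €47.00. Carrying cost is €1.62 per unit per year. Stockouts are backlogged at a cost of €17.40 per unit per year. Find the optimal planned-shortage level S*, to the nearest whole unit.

With planned backorders, Q* = √(2DS/H) · √((H+B)/B).
√(2DS/H) = √(2 × 27,000 × 47 / 1.62) = 1251.666.
√((H+B)/B) = √((1.62+17.4)/17.4) = 1.0455.
Q* ≈ 1308.636.
S* = Q* · H/(H+B) = 1308.636 × 1.62/19.02 ≈ 111.461.

S* ≈ 111 kegs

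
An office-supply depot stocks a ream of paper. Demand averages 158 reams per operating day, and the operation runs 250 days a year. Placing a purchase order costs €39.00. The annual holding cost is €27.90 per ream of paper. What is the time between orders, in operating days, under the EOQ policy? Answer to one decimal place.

T ≈ 2.1 days

Annual demand D = 158 × 250 = 39,500.
The optimal lot size = √(2DS/H) = √(2 × 39,500 × 39 / 27.9) ≈ 332.31.
Cycle time = Q*/D × 250 = 332.31 / 39,500 × 250 ≈ 2.103 days.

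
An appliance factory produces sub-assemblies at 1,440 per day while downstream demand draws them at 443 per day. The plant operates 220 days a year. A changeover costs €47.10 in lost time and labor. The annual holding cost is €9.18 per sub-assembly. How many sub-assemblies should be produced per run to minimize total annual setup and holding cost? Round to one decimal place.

Q* ≈ 1,201.9 sub-assemblies

Annual demand D = 443 × 220 = 97,460.
Production build-up factor (1 − d/p) = 1 − 443/1,440 = 0.6924.
Q* = √(2DS / (H(1 − d/p))) = √(2 × 97,460 × 47.1 / (9.18 × 0.6924)).
= √(9,180,732 / 6.3559) ≈ 1201.852.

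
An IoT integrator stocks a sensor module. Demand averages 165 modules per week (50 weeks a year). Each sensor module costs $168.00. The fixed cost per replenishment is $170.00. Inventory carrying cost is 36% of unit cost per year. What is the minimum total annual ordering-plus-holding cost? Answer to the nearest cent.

Annual demand D = 165 × 50 = 8,250.
Holding cost H = 0.36 × $168.00 = $60.4800 per unit per year.
EOQ = √(2DS/H) = √(2 × 8,250 × 170 / 60.48) ≈ 215.36.
At Q*, ordering cost (D/Q*)S equals holding cost (Q*/2)H, each = √(DSH/2).
Minimum total = √(2DSH) = √(2 × 8,250 × 170 × 60.48) ≈ 13024.838.

TC* ≈ $13,024.84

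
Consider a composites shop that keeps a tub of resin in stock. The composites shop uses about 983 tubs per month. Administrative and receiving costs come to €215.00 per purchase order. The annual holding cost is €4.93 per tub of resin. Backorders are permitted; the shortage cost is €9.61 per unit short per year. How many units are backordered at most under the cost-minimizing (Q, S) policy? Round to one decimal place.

S* ≈ 423.0 tubs

Annual demand D = 983 × 12 = 11,796.
With planned backorders, Q* = √(2DS/H) · √((H+B)/B).
√(2DS/H) = √(2 × 11,796 × 215 / 4.93) = 1014.327.
√((H+B)/B) = √((4.93+9.61)/9.61) = 1.2300.
Q* ≈ 1247.667.
S* = Q* · H/(H+B) = 1247.667 × 4.93/14.54 ≈ 423.040.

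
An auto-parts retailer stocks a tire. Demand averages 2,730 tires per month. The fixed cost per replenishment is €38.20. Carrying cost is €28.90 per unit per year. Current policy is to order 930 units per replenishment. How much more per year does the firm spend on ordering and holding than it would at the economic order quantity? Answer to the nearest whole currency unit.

Annual demand D = 2,730 × 12 = 32,760.
EOQ = √(2DS/H) = √(2 × 32,760 × 38.2 / 28.9) ≈ 294.29.
Cost at Q* = (D/Q*)S + (Q*/2)H = √(2DSH) ≈ €8,504.87.
Cost at Q = 930: (32,760/930)×38.2 + (930/2)×28.9 = €1,345.63 + €13,438.50 = €14,784.13.
Excess = €14,784.13 − €8,504.87 = €6,279.26.

Extra cost ≈ €6,279 per year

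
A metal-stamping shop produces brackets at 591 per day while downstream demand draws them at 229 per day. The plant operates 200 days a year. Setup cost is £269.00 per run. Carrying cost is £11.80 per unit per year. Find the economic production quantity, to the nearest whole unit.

Q* ≈ 1,846 brackets

Annual demand D = 229 × 200 = 45,800.
Production build-up factor (1 − d/p) = 1 − 229/591 = 0.6125.
Q* = √(2DS / (H(1 − d/p))) = √(2 × 45,800 × 269 / (11.8 × 0.6125)).
= √(24,640,400 / 7.2277) ≈ 1846.385.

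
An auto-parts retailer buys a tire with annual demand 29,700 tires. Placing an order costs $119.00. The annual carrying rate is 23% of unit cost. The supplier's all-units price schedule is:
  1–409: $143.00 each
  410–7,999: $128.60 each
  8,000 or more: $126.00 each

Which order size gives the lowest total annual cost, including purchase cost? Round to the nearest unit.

Q* ≈ 489 tires

Holding cost per unit per year at price C is H = 0.23·C.
Candidates are each tier's EOQ (if it falls in that tier) and each price-break quantity.
Tier 1 ($143.00): EOQ = 463.6 exceeds tier's upper bound 409, so this tier is dominated.
EOQ at $128.60 = 488.9 (feasible in tier 2): TC = 29,700×$128.60 + (29,700/488.9)×119 + (488.9/2)×0.23×$128.60 = $3,833,879.43.
EOQ at $126.00 = 493.9 < 8000, so use break Q=8000: TC = 29,700×$126.00 + (29,700/8000.0)×119 + (8000.0/2)×0.23×$126.00 = $3,858,561.79.
Lowest total cost is $3,833,879.43 at Q = 488.9.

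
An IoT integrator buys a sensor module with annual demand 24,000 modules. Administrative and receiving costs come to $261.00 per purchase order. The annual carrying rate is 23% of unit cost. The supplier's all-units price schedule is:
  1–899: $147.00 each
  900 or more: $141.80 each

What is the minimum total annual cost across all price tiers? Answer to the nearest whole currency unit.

Holding cost per unit per year at price C is H = 0.23·C.
Candidates are each tier's EOQ (if it falls in that tier) and each price-break quantity.
EOQ at $147.00 = 608.7 (feasible in tier 1): TC = 24,000×$147.00 + (24,000/608.7)×261 + (608.7/2)×0.23×$147.00 = $3,548,580.86.
EOQ at $141.80 = 619.8 < 900, so use break Q=900: TC = 24,000×$141.80 + (24,000/900.0)×261 + (900.0/2)×0.23×$141.80 = $3,424,836.30.
Lowest total cost among the candidates is at Q = 900.0.

TC* ≈ $3,424,836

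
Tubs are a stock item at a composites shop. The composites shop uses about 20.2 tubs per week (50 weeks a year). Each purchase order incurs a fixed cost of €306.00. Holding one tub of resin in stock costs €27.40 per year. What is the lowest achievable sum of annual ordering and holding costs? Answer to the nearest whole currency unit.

TC* ≈ €4,115

Annual demand D = 20.2 × 50 = 1,010.
Q* = √(2DS/H) = √(2 × 1,010 × 306 / 27.4) ≈ 150.20.
At Q*, ordering cost (D/Q*)S equals holding cost (Q*/2)H, each = √(DSH/2).
Minimum total = √(2DSH) = √(2 × 1,010 × 306 × 27.4) ≈ 4115.396.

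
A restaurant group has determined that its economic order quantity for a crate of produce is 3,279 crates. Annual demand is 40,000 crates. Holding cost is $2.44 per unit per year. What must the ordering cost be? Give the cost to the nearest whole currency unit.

Invert the EOQ relation Q*² = 2DS/H.
From Q* = √(2DS/H): S = Q*²H / (2D) = 3,279² × 2.44 / (2 × 40,000) = 327.9312.

S ≈ $328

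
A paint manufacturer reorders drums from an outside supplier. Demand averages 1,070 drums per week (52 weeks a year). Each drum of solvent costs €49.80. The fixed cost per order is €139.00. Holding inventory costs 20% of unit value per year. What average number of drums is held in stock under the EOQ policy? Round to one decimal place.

Average inventory ≈ 623.1 drums

Annual demand D = 1,070 × 52 = 55,640.
Holding cost H = 0.20 × €49.80 = €9.9600 per unit per year.
EOQ = √(2DS/H) = √(2 × 55,640 × 139 / 9.96) ≈ 1246.20.
Average inventory = Q*/2 ≈ 1246.20 / 2 = 623.098.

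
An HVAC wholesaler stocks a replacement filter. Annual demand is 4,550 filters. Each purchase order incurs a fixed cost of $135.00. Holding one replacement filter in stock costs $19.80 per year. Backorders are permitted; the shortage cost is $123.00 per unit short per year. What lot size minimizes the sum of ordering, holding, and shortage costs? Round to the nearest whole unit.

Q* ≈ 268 filters

With planned backorders, Q* = √(2DS/H) · √((H+B)/B).
√(2DS/H) = √(2 × 4,550 × 135 / 19.8) = 249.089.
√((H+B)/B) = √((19.8+123)/123) = 1.0775.
Q* ≈ 268.390.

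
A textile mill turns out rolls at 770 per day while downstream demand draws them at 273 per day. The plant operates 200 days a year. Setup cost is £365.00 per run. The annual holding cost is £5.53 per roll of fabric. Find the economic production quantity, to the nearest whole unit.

Annual demand D = 273 × 200 = 54,600.
Production build-up factor (1 − d/p) = 1 − 273/770 = 0.6455.
Q* = √(2DS / (H(1 − d/p))) = √(2 × 54,600 × 365 / (5.53 × 0.6455)).
= √(39,858,000 / 3.5694) ≈ 3341.661.

Q* ≈ 3,342 rolls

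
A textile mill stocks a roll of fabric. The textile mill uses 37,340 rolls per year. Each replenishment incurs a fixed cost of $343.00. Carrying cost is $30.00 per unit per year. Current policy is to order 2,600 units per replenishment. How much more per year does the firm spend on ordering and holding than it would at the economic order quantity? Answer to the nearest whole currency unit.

EOQ = √(2DS/H) = √(2 × 37,340 × 343 / 30) ≈ 924.04.
Cost at Q* = (D/Q*)S + (Q*/2)H = √(2DSH) ≈ $27,721.06.
Cost at Q = 2,600: (37,340/2,600)×343 + (2,600/2)×30 = $4,926.01 + $39,000.00 = $43,926.01.
Excess = $43,926.01 − $27,721.06 = $16,204.95.

Extra cost ≈ $16,205 per year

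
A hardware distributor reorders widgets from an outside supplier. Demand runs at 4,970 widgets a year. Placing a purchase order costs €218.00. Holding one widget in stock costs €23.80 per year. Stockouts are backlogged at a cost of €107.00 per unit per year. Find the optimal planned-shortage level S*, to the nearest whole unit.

With planned backorders, Q* = √(2DS/H) · √((H+B)/B).
√(2DS/H) = √(2 × 4,970 × 218 / 23.8) = 301.740.
√((H+B)/B) = √((23.8+107)/107) = 1.1056.
Q* ≈ 333.615.
S* = Q* · H/(H+B) = 333.615 × 23.8/130.8 ≈ 60.704.

S* ≈ 61 widgets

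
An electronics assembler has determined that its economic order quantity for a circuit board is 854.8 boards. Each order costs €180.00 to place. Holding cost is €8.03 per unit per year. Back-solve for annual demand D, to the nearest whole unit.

D ≈ 16,298 boards per year

Squaring Q* = √(2DS/H) gives Q*² = 2DS/H.
From Q* = √(2DS/H): D = Q*²H / (2S) = 854.8² × 8.03 / (2 × 180) = 16298.291.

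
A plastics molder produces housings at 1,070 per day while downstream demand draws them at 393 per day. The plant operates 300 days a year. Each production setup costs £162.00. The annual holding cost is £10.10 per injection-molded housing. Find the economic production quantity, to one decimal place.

Q* ≈ 2,444.9 housings

Annual demand D = 393 × 300 = 117,900.
Production build-up factor (1 − d/p) = 1 − 393/1,070 = 0.6327.
Q* = √(2DS / (H(1 − d/p))) = √(2 × 117,900 × 162 / (10.1 × 0.6327)).
= √(38,199,600 / 6.3904) ≈ 2444.929.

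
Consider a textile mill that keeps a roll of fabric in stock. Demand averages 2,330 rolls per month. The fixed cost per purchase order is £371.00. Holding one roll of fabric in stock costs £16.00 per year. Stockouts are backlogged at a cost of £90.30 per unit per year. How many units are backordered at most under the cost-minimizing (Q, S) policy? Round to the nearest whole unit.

Annual demand D = 2,330 × 12 = 27,960.
With planned backorders, Q* = √(2DS/H) · √((H+B)/B).
√(2DS/H) = √(2 × 27,960 × 371 / 16) = 1138.703.
√((H+B)/B) = √((16+90.3)/90.3) = 1.0850.
Q* ≈ 1235.473.
S* = Q* · H/(H+B) = 1235.473 × 16/106.3 ≈ 185.960.

S* ≈ 186 rolls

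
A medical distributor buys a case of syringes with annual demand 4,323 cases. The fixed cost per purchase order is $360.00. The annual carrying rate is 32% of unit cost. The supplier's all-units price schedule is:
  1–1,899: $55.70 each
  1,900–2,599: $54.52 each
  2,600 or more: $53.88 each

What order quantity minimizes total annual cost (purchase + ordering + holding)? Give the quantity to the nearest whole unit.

Holding cost per unit per year at price C is H = 0.32·C.
For each price level, check whether its EOQ is feasible; otherwise the best quantity at that price is the breakpoint.
EOQ at $55.70 = 417.9 (feasible in tier 1): TC = 4,323×$55.70 + (4,323/417.9)×360 + (417.9/2)×0.32×$55.70 = $248,239.47.
EOQ at $54.52 = 422.4 < 1900, so use break Q=1900: TC = 4,323×$54.52 + (4,323/1900.0)×360 + (1900.0/2)×0.32×$54.52 = $253,083.13.
EOQ at $53.88 = 424.9 < 2600, so use break Q=2600: TC = 4,323×$53.88 + (4,323/2600.0)×360 + (2600.0/2)×0.32×$53.88 = $255,935.89.
Lowest total cost is $248,239.47 at Q = 417.9.

Q* ≈ 418 cases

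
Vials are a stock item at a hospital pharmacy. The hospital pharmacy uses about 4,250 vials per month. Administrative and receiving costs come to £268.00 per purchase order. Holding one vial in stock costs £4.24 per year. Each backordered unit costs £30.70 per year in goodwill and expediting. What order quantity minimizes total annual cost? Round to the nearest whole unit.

Annual demand D = 4,250 × 12 = 51,000.
With planned backorders, Q* = √(2DS/H) · √((H+B)/B).
√(2DS/H) = √(2 × 51,000 × 268 / 4.24) = 2539.128.
√((H+B)/B) = √((4.24+30.7)/30.7) = 1.0668.
Q* ≈ 2708.799.

Q* ≈ 2,709 vials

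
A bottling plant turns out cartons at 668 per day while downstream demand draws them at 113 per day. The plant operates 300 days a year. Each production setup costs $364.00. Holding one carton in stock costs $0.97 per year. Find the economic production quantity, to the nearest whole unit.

Q* ≈ 5,534 cartons

Annual demand D = 113 × 300 = 33,900.
Production build-up factor (1 − d/p) = 1 − 113/668 = 0.8308.
Q* = √(2DS / (H(1 − d/p))) = √(2 × 33,900 × 364 / (0.97 × 0.8308)).
= √(24,679,200 / 0.8059) ≈ 5533.774.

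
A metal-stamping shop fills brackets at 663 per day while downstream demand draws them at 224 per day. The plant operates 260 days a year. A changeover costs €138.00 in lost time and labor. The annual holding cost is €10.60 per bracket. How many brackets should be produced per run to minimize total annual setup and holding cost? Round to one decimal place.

Annual demand D = 224 × 260 = 58,240.
Production build-up factor (1 − d/p) = 1 − 224/663 = 0.6621.
Q* = √(2DS / (H(1 − d/p))) = √(2 × 58,240 × 138 / (10.6 × 0.6621)).
= √(16,074,240 / 7.0187) ≈ 1513.341.

Q* ≈ 1,513.3 brackets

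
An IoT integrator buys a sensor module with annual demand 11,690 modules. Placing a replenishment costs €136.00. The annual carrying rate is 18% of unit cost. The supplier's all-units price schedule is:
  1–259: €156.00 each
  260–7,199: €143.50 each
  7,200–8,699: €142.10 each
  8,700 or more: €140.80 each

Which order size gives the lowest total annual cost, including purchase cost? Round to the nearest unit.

Holding cost per unit per year at price C is H = 0.18·C.
Evaluate total cost at each tier's feasible EOQ or, if the EOQ is below the tier, at the tier's minimum quantity.
Tier 1 (€156.00): EOQ = 336.5 exceeds tier's upper bound 259, so this tier is dominated.
EOQ at €143.50 = 350.9 (feasible in tier 2): TC = 11,690×€143.50 + (11,690/350.9)×136 + (350.9/2)×0.18×€143.50 = €1,686,577.62.
EOQ at €142.10 = 352.6 < 7200, so use break Q=7200: TC = 11,690×€142.10 + (11,690/7200.0)×136 + (7200.0/2)×0.18×€142.10 = €1,753,450.61.
EOQ at €140.80 = 354.2 < 8700, so use break Q=8700: TC = 11,690×€140.80 + (11,690/8700.0)×136 + (8700.0/2)×0.18×€140.80 = €1,756,381.14.
Lowest total cost is €1,686,577.62 at Q = 350.9.

Q* ≈ 351 modules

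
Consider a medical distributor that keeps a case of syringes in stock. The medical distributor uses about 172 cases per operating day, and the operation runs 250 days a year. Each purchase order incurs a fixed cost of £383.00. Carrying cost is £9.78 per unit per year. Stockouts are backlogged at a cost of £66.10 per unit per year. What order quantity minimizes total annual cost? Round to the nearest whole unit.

Q* ≈ 1,966 cases

Annual demand D = 172 × 250 = 43,000.
With planned backorders, Q* = √(2DS/H) · √((H+B)/B).
√(2DS/H) = √(2 × 43,000 × 383 / 9.78) = 1835.182.
√((H+B)/B) = √((9.78+66.1)/66.1) = 1.0714.
Q* ≈ 1966.265.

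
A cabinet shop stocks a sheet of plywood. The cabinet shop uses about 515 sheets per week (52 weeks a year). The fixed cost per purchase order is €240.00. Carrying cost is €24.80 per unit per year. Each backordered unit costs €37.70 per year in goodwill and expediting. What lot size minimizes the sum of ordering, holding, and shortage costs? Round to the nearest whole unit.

Annual demand D = 515 × 52 = 26,780.
With planned backorders, Q* = √(2DS/H) · √((H+B)/B).
√(2DS/H) = √(2 × 26,780 × 240 / 24.8) = 719.946.
√((H+B)/B) = √((24.8+37.7)/37.7) = 1.2876.
Q* ≈ 926.978.

Q* ≈ 927 sheets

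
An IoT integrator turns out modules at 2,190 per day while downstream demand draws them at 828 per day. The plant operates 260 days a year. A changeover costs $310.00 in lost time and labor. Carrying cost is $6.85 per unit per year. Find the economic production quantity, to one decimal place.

Q* ≈ 5,597.4 modules

Annual demand D = 828 × 260 = 215,280.
Production build-up factor (1 − d/p) = 1 − 828/2,190 = 0.6219.
Q* = √(2DS / (H(1 − d/p))) = √(2 × 215,280 × 310 / (6.85 × 0.6219)).
= √(133,473,600 / 4.2601) ≈ 5597.394.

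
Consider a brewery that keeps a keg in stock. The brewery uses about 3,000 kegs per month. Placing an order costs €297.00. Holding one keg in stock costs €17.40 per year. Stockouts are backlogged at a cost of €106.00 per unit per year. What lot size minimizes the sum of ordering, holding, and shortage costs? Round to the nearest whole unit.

Annual demand D = 3,000 × 12 = 36,000.
With planned backorders, Q* = √(2DS/H) · √((H+B)/B).
√(2DS/H) = √(2 × 36,000 × 297 / 17.4) = 1108.587.
√((H+B)/B) = √((17.4+106)/106) = 1.0790.
Q* ≈ 1196.119.

Q* ≈ 1,196 kegs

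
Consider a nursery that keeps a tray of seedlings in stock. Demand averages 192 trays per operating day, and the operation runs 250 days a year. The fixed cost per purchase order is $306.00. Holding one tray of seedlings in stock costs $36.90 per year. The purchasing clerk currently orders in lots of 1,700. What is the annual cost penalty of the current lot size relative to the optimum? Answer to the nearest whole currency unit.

Extra cost ≈ $7,081 per year

Annual demand D = 192 × 250 = 48,000.
EOQ = √(2DS/H) = √(2 × 48,000 × 306 / 36.9) ≈ 892.24.
Cost at Q* = (D/Q*)S + (Q*/2)H = √(2DSH) ≈ $32,923.77.
Cost at Q = 1,700: (48,000/1,700)×306 + (1,700/2)×36.9 = $8,640.00 + $31,365.00 = $40,005.00.
Excess = $40,005.00 − $32,923.77 = $7,081.23.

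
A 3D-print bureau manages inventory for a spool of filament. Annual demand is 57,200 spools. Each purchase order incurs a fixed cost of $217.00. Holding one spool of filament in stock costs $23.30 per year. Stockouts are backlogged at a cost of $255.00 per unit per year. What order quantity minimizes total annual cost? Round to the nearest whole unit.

Q* ≈ 1,078 spools

With planned backorders, Q* = √(2DS/H) · √((H+B)/B).
√(2DS/H) = √(2 × 57,200 × 217 / 23.3) = 1032.203.
√((H+B)/B) = √((23.3+255)/255) = 1.0447.
Q* ≈ 1078.329.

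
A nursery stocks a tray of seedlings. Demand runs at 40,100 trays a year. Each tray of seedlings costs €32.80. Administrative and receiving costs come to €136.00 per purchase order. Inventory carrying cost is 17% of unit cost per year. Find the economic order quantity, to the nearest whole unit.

Q* ≈ 1,399 trays

Holding cost H = 0.17 × €32.80 = €5.5760 per unit per year.
EOQ = √(2DS / H) = √(2 × 40,100 × 136 / 5.576).
= √(10,907,200 / 5.576) = √1,956,097.561 ≈ 1398.606.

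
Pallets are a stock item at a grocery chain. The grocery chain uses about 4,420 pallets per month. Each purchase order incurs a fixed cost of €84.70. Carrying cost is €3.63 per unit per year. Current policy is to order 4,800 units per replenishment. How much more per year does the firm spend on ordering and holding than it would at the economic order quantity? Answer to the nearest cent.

Annual demand D = 4,420 × 12 = 53,040.
EOQ = √(2DS/H) = √(2 × 53,040 × 84.7 / 3.63) ≈ 1573.28.
Cost at Q* = (D/Q*)S + (Q*/2)H = √(2DSH) ≈ €5,710.99.
Cost at Q = 4,800: (53,040/4,800)×84.7 + (4,800/2)×3.63 = €935.94 + €8,712.00 = €9,647.93.
Excess = €9,647.93 − €5,710.99 = €3,936.94.

Extra cost ≈ €3,936.94 per year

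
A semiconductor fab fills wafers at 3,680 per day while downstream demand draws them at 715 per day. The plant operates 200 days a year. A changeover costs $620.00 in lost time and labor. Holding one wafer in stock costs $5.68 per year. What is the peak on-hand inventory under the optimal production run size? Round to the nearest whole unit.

I_max ≈ 5,015 wafers

Annual demand D = 715 × 200 = 143,000.
Production build-up factor (1 − d/p) = 1 − 715/3,680 = 0.8057.
Q* = √(2DS / (H(1 − d/p))) = √(2 × 143,000 × 620 / (5.68 × 0.8057)).
= √(177,320,000 / 4.5764) ≈ 6224.669.
Maximum inventory = Q*(1 − d/p) = 6224.669 × 0.8057 ≈ 5015.256.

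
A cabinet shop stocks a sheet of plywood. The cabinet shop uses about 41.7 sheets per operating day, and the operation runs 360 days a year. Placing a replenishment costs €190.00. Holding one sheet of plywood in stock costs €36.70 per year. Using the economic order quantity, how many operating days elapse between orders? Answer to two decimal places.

T ≈ 9.45 days

Annual demand D = 41.7 × 360 = 15,012.
EOQ = √(2DS/H) = √(2 × 15,012 × 190 / 36.7) ≈ 394.26.
Cycle time = Q*/D × 360 = 394.26 / 15,012 × 360 ≈ 9.455 days.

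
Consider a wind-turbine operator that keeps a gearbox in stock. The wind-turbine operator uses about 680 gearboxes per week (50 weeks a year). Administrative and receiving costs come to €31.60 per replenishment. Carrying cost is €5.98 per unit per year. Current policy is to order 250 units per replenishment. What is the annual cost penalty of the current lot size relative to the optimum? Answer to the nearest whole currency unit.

Extra cost ≈ €1,460 per year

Annual demand D = 680 × 50 = 34,000.
EOQ = √(2DS/H) = √(2 × 34,000 × 31.6 / 5.98) ≈ 599.44.
Cost at Q* = (D/Q*)S + (Q*/2)H = √(2DSH) ≈ €3,584.67.
Cost at Q = 250: (34,000/250)×31.6 + (250/2)×5.98 = €4,297.60 + €747.50 = €5,045.10.
Excess = €5,045.10 − €3,584.67 = €1,460.43.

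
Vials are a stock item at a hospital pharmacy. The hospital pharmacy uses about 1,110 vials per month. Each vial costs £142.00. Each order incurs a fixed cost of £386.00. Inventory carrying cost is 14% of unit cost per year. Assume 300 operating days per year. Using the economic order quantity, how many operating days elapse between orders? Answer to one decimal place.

Annual demand D = 1,110 × 12 = 13,320.
Holding cost H = 0.14 × £142.00 = £19.8800 per unit per year.
EOQ = √(2DS/H) = √(2 × 13,320 × 386 / 19.88) ≈ 719.20.
Cycle time = Q*/D × 300 = 719.20 / 13,320 × 300 ≈ 16.198 days.

T ≈ 16.2 days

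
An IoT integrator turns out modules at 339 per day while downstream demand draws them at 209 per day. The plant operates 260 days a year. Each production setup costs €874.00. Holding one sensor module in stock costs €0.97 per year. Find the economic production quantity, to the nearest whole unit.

Q* ≈ 15,980 modules

Annual demand D = 209 × 260 = 54,340.
Production build-up factor (1 − d/p) = 1 − 209/339 = 0.3835.
Q* = √(2DS / (H(1 − d/p))) = √(2 × 54,340 × 874 / (0.97 × 0.3835)).
= √(94,986,320 / 0.372) ≈ 15979.855.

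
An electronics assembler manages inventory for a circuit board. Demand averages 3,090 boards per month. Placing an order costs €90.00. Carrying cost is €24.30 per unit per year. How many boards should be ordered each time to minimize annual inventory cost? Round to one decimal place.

Annual demand D = 3,090 × 12 = 37,080.
EOQ = √(2DS / H) = √(2 × 37,080 × 90 / 24.3).
= √(6,674,400 / 24.3) = √274,666.6667 ≈ 524.087.

Q* ≈ 524.1 boards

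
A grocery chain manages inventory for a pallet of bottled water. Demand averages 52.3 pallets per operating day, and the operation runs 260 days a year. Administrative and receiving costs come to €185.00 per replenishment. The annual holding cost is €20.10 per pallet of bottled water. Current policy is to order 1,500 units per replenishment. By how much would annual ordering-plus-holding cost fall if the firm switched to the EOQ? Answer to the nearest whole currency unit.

Extra cost ≈ €6,696 per year

Annual demand D = 52.3 × 260 = 13,598.
EOQ = √(2DS/H) = √(2 × 13,598 × 185 / 20.1) ≈ 500.31.
Cost at Q* = (D/Q*)S + (Q*/2)H = √(2DSH) ≈ €10,056.26.
Cost at Q = 1,500: (13,598/1,500)×185 + (1,500/2)×20.1 = €1,677.09 + €15,075.00 = €16,752.09.
Excess = €16,752.09 − €10,056.26 = €6,695.83.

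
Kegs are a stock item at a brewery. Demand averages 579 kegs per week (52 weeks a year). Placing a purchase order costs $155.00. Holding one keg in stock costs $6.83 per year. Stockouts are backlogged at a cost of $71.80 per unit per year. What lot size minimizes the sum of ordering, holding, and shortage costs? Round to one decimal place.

Annual demand D = 579 × 52 = 30,108.
With planned backorders, Q* = √(2DS/H) · √((H+B)/B).
√(2DS/H) = √(2 × 30,108 × 155 / 6.83) = 1168.992.
√((H+B)/B) = √((6.83+71.8)/71.8) = 1.0465.
Q* ≈ 1223.329.

Q* ≈ 1,223.3 kegs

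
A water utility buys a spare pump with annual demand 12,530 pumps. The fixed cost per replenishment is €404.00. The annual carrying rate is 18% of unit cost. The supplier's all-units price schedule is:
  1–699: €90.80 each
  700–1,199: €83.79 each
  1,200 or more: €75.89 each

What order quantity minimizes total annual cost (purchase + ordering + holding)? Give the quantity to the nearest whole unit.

Holding cost per unit per year at price C is H = 0.18·C.
For each price level, check whether its EOQ is feasible; otherwise the best quantity at that price is the breakpoint.
Tier 1 (€90.80): EOQ = 787.0 exceeds tier's upper bound 699, so this tier is dominated.
EOQ at €83.79 = 819.3 (feasible in tier 2): TC = 12,530×€83.79 + (12,530/819.3)×404 + (819.3/2)×0.18×€83.79 = €1,062,245.71.
EOQ at €75.89 = 860.9 < 1200, so use break Q=1200: TC = 12,530×€75.89 + (12,530/1200.0)×404 + (1200.0/2)×0.18×€75.89 = €963,316.25.
Lowest total cost is €963,316.25 at Q = 1200.0.

Q* ≈ 1,200 pumps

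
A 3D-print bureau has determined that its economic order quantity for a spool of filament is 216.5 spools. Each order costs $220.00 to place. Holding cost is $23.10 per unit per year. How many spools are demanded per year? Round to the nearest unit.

Invert the EOQ relation Q*² = 2DS/H.
From Q* = √(2DS/H): D = Q*²H / (2S) = 216.5² × 23.1 / (2 × 220) = 2460.793.

D ≈ 2,461 spools per year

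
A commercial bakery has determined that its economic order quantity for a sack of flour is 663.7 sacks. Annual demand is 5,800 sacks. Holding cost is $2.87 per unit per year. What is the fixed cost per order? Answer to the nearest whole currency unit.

S ≈ $109

The basic EOQ model gives Q* = √(2DS/H); rearrange for the unknown.
From Q* = √(2DS/H): S = Q*²H / (2D) = 663.7² × 2.87 / (2 × 5,800) = 108.9852.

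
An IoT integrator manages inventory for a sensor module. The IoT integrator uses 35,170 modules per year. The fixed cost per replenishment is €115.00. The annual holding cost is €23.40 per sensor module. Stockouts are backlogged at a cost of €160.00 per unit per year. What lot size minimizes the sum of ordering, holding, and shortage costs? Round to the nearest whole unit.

With planned backorders, Q* = √(2DS/H) · √((H+B)/B).
√(2DS/H) = √(2 × 35,170 × 115 / 23.4) = 587.952.
√((H+B)/B) = √((23.4+160)/160) = 1.0706.
Q* ≈ 629.480.

Q* ≈ 629 modules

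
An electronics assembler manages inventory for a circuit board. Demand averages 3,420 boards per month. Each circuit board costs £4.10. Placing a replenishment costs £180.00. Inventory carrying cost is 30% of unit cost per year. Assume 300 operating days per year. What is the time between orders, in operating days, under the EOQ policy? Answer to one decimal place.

T ≈ 25.3 days

Annual demand D = 3,420 × 12 = 41,040.
Holding cost H = 0.30 × £4.10 = £1.2300 per unit per year.
EOQ = √(2DS/H) = √(2 × 41,040 × 180 / 1.23) ≈ 3465.79.
Cycle time = Q*/D × 300 = 3465.79 / 41,040 × 300 ≈ 25.335 days.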